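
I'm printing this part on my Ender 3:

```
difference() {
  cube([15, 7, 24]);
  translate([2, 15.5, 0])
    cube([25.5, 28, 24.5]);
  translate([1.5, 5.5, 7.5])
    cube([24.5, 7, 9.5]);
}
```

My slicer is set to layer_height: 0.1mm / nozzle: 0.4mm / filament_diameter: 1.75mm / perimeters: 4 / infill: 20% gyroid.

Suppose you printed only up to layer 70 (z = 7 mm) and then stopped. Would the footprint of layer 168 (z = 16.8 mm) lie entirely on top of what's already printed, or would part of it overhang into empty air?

Compare the two slices. At z = 7: the 15×7 cube contributes its full rectangle (area 105.00 mm²); the cube at (2, 15.5) (footprint 25.5×28) is included at this height (area 714.00 mm²); the cube at (1.5, 5.5) does not reach this height (z outside [7.5, 17]); After the difference (first − rest): starting from the 15×7 cube (105.00 mm²), the 25.5×28 cube at (2, 15.5) misses the remaining region (no effect) — area = 105.00 mm². At z = 16.8: the 15×7 cube contributes its full rectangle (area 105.00 mm²); the cube at (2, 15.5) is present — its section is the full 25.5×28 rectangle (area 714.00 mm²); the cube at (1.5, 5.5) is present — its section is the full 24.5×7 rectangle (area 171.50 mm²); After the difference (first − rest): starting from the 15×7 cube (105.00 mm²), the 25.5×28 cube at (2, 15.5) misses the remaining region (no effect); the 24.5×7 cube at (1.5, 5.5) partially overlaps it — only the 20.25 mm² overlap (of its 171.50 mm²) is removed, clipping the outline — area = 84.75 mm². Checking containment: the cross-section at z = 16.8 is a subset of the cross-section at z = 7.

entirely on top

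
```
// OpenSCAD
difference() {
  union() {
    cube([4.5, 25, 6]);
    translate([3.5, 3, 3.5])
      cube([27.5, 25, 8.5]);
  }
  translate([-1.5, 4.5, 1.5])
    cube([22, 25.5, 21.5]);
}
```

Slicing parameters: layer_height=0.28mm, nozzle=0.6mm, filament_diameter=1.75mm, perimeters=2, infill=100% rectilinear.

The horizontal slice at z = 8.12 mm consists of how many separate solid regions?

1

At z = 8.12 mm: the cube does not reach this height (z outside [0, 6]); the cube at (3.5, 3) (footprint 27.5×25) is included at this height; Merging all regions: only the 27.5×25 cube at (3.5, 3) is present, so the union is just that shape — 1 connected region; the 22×25.5 cube at (-1.5, 4.5) contributes its full rectangle; Taking the first minus the rest: starting from the result so far, the 22×25.5 cube at (-1.5, 4.5) partially overlaps it — only the 399.50 mm² overlap (of its 561.00 mm²) is removed, clipping the outline — 1 connected region. The result has 1 disconnected region.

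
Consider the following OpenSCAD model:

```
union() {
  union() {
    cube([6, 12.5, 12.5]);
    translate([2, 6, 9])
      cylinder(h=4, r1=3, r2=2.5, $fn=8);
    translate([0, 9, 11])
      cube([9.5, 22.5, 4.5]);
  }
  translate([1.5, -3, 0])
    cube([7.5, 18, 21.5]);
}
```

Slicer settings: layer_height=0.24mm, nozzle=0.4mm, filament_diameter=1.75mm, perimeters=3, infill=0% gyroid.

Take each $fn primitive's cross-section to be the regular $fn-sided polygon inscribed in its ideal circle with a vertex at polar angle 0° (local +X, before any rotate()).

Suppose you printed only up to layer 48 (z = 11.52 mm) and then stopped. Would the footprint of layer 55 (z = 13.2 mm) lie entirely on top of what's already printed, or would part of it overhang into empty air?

entirely on top

Compare the two slices. At z = 11.52: the 6×12.5 cube contributes its full rectangle (area 75.00 mm²); the cone at (2, 6): at t=0.630 of its height the radius interpolates to r₁+(r₂−r₁)t = 2.685, giving a regular 8-gon of that circumradius (area = (8/2)·2.685²·sin(360°/8) = 20.39 mm²); the cube at (0, 9) (footprint 9.5×22.5) is included at this height (area 213.75 mm²); Taking the union: the regions partially overlap — summed areas 309.14 mm² minus the doubly-counted overlap 40.26 mm² gives 268.88 mm² — area = 268.88 mm²; the cube at (1.5, -3) is present — its section is the full 7.5×18 rectangle (area 135.00 mm²); Combining (union): the regions partially overlap — summed areas 403.88 mm² minus the doubly-counted overlap 85.50 mm² gives 318.38 mm² — area = 318.38 mm². At z = 13.2: the cube does not reach this height (z outside [0, 12.5]); the cone at (2, 6) does not reach this height (z outside [9, 13]); the cube at (0, 9) is present — its section is the full 9.5×22.5 rectangle (area 213.75 mm²); Merging all regions: only the 9.5×22.5 cube at (0, 9) is present, so the union is just that shape — area = 213.75 mm²; the cube at (1.5, -3) (footprint 7.5×18) is included at this height (area 135.00 mm²); Taking the union: the regions partially overlap — summed areas 348.75 mm² minus the doubly-counted overlap 45.00 mm² gives 303.75 mm² — area = 303.75 mm². Checking containment: the cross-section at z = 13.2 is a subset of the cross-section at z = 11.52.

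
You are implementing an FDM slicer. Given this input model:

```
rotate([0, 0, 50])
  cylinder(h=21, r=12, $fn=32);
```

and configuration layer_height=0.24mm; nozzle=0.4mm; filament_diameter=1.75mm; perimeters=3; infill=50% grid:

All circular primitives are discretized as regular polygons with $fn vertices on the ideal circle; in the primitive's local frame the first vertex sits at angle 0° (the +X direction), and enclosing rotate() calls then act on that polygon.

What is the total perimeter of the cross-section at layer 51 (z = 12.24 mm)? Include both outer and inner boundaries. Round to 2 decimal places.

At z = 12.24 mm: the r=12 cylinder contributes a regular 32-gon of circumradius 12 (perimeter = 2·32·12.000·sin(180°/32) = 75.28 mm); (rotated 50° about Z; rotation is an isometry so areas/perimeters/island counts are preserved). Overall, the cross-section is a single solid region. Total boundary length (outer) = 75.28 mm.

75.28 mm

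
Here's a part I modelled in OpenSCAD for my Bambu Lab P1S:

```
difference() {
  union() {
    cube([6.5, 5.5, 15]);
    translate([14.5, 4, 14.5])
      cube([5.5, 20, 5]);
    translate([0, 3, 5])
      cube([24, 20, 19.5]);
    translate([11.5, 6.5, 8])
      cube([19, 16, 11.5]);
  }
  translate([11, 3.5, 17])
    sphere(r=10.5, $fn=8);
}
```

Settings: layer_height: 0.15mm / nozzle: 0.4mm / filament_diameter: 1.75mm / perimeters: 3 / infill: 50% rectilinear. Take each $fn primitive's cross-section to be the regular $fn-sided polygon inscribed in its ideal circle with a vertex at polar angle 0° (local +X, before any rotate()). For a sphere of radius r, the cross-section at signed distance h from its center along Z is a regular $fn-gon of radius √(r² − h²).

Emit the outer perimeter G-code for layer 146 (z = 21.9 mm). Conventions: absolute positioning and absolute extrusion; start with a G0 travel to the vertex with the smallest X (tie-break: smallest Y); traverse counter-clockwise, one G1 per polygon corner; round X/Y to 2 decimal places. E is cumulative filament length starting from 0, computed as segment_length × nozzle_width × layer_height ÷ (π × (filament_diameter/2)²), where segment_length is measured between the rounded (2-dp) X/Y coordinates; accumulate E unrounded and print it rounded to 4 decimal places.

G0 X0.00 Y3.00 Z21.90
G1 X1.92 Y3.00 E0.0479
G1 X1.71 Y3.50 E0.0614
G1 X4.43 Y10.07 E0.2388
G1 X11.00 Y12.79 E0.4162
G1 X17.57 Y10.07 E0.5936
G1 X20.29 Y3.50 E0.7709
G1 X20.08 Y3.00 E0.7845
G1 X24.00 Y3.00 E0.8823
G1 X24.00 Y23.00 E1.3812
G1 X0.00 Y23.00 E1.9798
G1 X0.00 Y3.00 E2.4787

At z = 21.9 mm: the cube is not intersected at this z (z outside [0, 15]); the cube at (14.5, 4) is not intersected at this z (z outside [14.5, 19.5]); the cube at (0, 3) (footprint 24×20) is included at this height; the cube at (11.5, 6.5) is absent (z outside [8, 19.5]); Merging all regions: only the 24×20 cube at (0, 3) is present, so the union is just that shape — 1 connected region; the r=10.5 sphere at (11, 3.5) slices to a regular 8-gon of circumradius 9.287 (√(r²−h²) with h=4.9 from center); Taking the first minus the rest: starting from the result so far, the r=10.5 sphere at (11, 3.5) partially overlaps it — only the 131.14 mm² overlap (of its 243.92 mm²) is removed, clipping the outline — 1 connected region. The outline is a single polygon with 11 vertices. Extrusion per mm of travel: 0.4 × 0.15 / (π × 0.875²) = 0.024945. Accumulating E over each segment gives final E = 2.4787.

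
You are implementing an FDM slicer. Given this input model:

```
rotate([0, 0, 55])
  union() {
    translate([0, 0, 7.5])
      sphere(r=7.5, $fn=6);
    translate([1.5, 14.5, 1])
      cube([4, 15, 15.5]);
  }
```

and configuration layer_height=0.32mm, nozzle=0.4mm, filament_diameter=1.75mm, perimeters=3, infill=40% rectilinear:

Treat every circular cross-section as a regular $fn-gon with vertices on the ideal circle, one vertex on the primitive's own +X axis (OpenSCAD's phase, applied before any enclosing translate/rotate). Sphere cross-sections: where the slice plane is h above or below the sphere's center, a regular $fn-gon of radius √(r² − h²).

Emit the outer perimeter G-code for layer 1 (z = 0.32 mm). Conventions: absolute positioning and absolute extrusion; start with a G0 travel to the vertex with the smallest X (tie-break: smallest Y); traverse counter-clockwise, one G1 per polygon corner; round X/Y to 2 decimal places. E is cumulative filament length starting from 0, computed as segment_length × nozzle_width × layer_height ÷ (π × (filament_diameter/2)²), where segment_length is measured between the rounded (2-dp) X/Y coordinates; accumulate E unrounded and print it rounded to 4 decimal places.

G0 X-2.16 Y0.19 Z0.32
G1 X-1.24 Y-1.78 E0.1157
G1 X0.92 Y-1.96 E0.2311
G1 X2.16 Y-0.19 E0.3461
G1 X1.24 Y1.78 E0.4618
G1 X-0.92 Y1.96 E0.5771
G1 X-2.16 Y0.19 E0.6921

At z = 0.32 mm: the sphere: section is a regular 6-gon, circumradius = √(r²−h²) = √(7.5²−7.18²) = 2.167; the cube at (1.5, 14.5) is absent (z outside [1, 16.5]); Taking the union: only the r=7.5 sphere is present, so the union is just that shape — 1 connected region; (rotated 55° about Z; rotation is an isometry so areas/perimeters/island counts are preserved). The outline is a single polygon with 6 vertices. Extrusion per mm of travel: 0.4 × 0.32 / (π × 0.875²) = 0.053216. Accumulating E over each segment gives final E = 0.6921.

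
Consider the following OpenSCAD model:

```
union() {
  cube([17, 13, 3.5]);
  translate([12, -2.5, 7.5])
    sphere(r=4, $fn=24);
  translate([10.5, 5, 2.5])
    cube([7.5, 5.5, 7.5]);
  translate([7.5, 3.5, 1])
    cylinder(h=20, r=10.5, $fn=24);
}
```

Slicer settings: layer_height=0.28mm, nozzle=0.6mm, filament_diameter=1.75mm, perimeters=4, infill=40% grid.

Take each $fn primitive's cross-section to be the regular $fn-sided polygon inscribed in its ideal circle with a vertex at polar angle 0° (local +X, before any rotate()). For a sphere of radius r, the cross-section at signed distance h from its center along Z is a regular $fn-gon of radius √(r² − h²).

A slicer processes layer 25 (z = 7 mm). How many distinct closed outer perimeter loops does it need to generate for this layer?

1

At z = 7 mm: the cube is absent (z outside [0, 3.5]); the r=4 sphere at (12, -2.5) slices to a regular 24-gon of circumradius 3.969 (√(r²−h²) with h=0.5 from center); the cube at (10.5, 5) is present — its section is the full 7.5×5.5 rectangle; the cylinder at (7.5, 3.5): section is a regular 24-gon, circumradius r=10.5; Merging all regions: the regions partially overlap (shared area 79.56 mm²), so overlapping operands fuse into one piece — 1 connected region. The result has 1 disconnected region.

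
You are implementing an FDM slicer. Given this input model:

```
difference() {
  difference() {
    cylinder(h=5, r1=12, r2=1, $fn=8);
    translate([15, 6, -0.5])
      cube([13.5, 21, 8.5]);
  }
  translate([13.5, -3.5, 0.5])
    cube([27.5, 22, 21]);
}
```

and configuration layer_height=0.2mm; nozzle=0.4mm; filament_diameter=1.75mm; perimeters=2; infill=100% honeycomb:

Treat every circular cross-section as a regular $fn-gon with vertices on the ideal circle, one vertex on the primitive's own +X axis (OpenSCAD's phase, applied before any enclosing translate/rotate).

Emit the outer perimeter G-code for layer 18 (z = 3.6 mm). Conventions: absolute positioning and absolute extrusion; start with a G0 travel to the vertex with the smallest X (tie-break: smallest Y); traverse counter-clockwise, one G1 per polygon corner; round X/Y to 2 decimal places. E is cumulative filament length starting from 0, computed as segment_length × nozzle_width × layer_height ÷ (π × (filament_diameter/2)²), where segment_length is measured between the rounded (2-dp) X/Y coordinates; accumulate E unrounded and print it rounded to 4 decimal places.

G0 X-4.08 Y0.00 Z3.60
G1 X-2.88 Y-2.88 E0.1038
G1 X0.00 Y-4.08 E0.2075
G1 X2.88 Y-2.88 E0.3113
G1 X4.08 Y0.00 E0.4151
G1 X2.88 Y2.88 E0.5189
G1 X0.00 Y4.08 E0.6226
G1 X-2.88 Y2.88 E0.7264
G1 X-4.08 Y0.00 E0.8302

At z = 3.6 mm: the cone contributes a regular 8-gon of circumradius 4.080 (interpolated between r1=12 and r2=1 at t=0.720); the cube at (15, 6) (footprint 13.5×21) is included at this height; Taking the first minus the rest: starting from the cone, the 13.5×21 cube at (15, 6) misses the remaining region (no effect) — 1 connected region; the 27.5×22 cube at (13.5, -3.5) contributes its full rectangle; Taking the first minus the rest: starting from the result so far, the 27.5×22 cube at (13.5, -3.5) misses the remaining region (no effect) — 1 connected region. The outline is a single polygon with 8 vertices. Extrusion per mm of travel: 0.4 × 0.2 / (π × 0.875²) = 0.033260. Accumulating E over each segment gives final E = 0.8302.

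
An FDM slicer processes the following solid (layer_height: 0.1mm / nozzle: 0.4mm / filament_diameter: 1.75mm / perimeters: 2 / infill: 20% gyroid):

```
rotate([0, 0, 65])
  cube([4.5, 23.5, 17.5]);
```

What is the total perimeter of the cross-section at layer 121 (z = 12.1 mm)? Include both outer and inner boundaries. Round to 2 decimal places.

56.00 mm

At z = 12.1 mm: the cube (footprint 4.5×23.5) is included at this height (perimeter 56.00 mm); (rotated 65° about Z; rotation is an isometry so areas/perimeters/island counts are preserved). Overall, the cross-section is a single solid region. Total boundary length (outer) = 56.00 mm.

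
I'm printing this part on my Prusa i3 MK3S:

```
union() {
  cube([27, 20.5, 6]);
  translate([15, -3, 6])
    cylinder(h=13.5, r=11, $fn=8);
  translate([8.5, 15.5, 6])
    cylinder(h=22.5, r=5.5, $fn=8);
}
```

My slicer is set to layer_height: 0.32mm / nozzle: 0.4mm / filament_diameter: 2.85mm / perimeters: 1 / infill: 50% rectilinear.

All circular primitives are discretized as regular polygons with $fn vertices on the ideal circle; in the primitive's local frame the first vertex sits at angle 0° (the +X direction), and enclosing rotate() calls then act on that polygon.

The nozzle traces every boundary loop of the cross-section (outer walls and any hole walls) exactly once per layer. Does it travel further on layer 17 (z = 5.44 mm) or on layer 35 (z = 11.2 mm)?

Layer 17 (z = 5.44): the 27×20.5 cube contributes its full rectangle (perimeter 95.00 mm); the cylinder at (15, -3) is absent (z outside [6, 19.5]); the cylinder at (8.5, 15.5) is not intersected at this z (z outside [6, 28.5]); Taking the union: only the 27×20.5 cube is present, so the union is just that shape — boundary = 95.00 mm. So its perimeter = 95.00 mm. Layer 35 (z = 11.2): the cube does not reach this height (z outside [0, 6]); the r=11 cylinder at (15, -3) gives a regular 8-gon of circumradius 11 (constant along its height) (perimeter = 2·8·11.000·sin(180°/8) = 67.35 mm); the r=5.5 cylinder at (8.5, 15.5) contributes a regular 8-gon of circumradius 5.5 (perimeter = 2·8·5.500·sin(180°/8) = 33.68 mm); Merging all regions: the 2 present regions are separate (no shared area or edge), so areas and boundary lengths simply add and each stays a separate island — boundary = 101.03 mm. So its perimeter = 101.03 mm. Layer 35 is larger (101.03 vs 95.00 mm).

layer 35 (z = 11.2 mm)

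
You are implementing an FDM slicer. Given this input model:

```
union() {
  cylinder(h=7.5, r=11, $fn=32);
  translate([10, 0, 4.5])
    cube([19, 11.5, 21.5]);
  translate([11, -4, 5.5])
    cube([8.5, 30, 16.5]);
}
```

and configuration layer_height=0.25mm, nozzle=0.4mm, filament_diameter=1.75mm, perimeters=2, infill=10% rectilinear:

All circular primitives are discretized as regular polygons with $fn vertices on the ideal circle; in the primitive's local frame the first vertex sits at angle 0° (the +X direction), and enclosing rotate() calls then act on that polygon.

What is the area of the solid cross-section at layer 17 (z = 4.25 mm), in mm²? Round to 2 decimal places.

At z = 4.25 mm: the r=11 cylinder contributes a regular 32-gon of circumradius 11 (area = (32/2)·11.000²·sin(360°/32) = 377.69 mm²); the cube at (10, 0) does not reach this height (z outside [4.5, 26]); the cube at (11, -4) is not intersected at this z (z outside [5.5, 22]); Taking the union: only the r=11 cylinder is present, so the union is just that shape — area = 377.69 mm². Overall, the cross-section is a single solid region. Net area = 377.69 mm².

377.69 mm²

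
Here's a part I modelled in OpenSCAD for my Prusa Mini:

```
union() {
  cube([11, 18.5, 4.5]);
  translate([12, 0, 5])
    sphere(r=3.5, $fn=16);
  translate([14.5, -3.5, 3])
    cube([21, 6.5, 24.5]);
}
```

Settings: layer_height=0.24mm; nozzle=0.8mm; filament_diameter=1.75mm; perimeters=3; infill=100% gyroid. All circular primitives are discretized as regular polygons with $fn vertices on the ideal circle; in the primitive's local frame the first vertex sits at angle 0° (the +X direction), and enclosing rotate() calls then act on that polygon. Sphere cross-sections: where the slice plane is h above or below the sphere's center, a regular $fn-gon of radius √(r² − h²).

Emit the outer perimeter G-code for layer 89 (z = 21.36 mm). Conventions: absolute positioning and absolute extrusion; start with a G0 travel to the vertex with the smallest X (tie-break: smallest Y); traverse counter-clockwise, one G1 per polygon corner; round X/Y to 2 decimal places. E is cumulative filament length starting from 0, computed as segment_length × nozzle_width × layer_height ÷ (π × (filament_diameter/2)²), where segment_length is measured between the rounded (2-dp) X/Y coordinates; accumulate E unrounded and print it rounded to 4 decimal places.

G0 X14.50 Y-3.50 Z21.36
G1 X35.50 Y-3.50 E1.6763
G1 X35.50 Y3.00 E2.1952
G1 X14.50 Y3.00 E3.8715
G1 X14.50 Y-3.50 E4.3903

At z = 21.36 mm: the cube is absent (z outside [0, 4.5]); the sphere at (12, 0) is not intersected at this z (|z−center|=16.360 > r=3.5); the cube at (14.5, -3.5) is present — its section is the full 21×6.5 rectangle; Taking the union: only the 21×6.5 cube at (14.5, -3.5) is present, so the union is just that shape — 1 connected region. The outline is a single polygon with 4 vertices. Extrusion per mm of travel: 0.8 × 0.24 / (π × 0.875²) = 0.079824. Accumulating E over each segment gives final E = 4.3903.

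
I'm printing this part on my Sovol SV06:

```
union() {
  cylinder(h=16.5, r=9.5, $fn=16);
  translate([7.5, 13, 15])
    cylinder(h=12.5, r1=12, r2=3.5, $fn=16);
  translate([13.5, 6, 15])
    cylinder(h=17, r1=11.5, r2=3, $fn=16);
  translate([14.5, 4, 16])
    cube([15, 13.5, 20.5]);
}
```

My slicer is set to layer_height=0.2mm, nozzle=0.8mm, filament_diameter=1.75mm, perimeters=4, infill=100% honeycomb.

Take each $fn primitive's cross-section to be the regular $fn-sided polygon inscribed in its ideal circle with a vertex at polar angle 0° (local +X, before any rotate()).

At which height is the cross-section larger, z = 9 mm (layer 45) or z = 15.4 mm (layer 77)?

layer 77 (z = 15.4 mm)

Layer 45 (z = 9): the r=9.5 cylinder gives a regular 16-gon of circumradius 9.5 (constant along its height) (area = (16/2)·9.500²·sin(360°/16) = 276.30 mm²); the cone at (7.5, 13) is not intersected at this z (z outside [15, 27.5]); the cone at (13.5, 6) is not intersected at this z (z outside [15, 32]); the cube at (14.5, 4) does not reach this height (z outside [16, 36.5]); Merging all regions: only the r=9.5 cylinder is present, so the union is just that shape — area = 276.30 mm². So its area = 276.30 mm². Layer 77 (z = 15.4): the cylinder: section is a regular 16-gon, circumradius r=9.5 (area = (16/2)·9.500²·sin(360°/16) = 276.30 mm²); the cone at (7.5, 13) contributes a regular 16-gon of circumradius 11.728 (interpolated between r1=12 and r2=3.5 at t=0.032) (area = (16/2)·11.728²·sin(360°/16) = 421.09 mm²); the cone at (13.5, 6): at t=0.024 of its height the radius interpolates to r₁+(r₂−r₁)t = 11.300, giving a regular 16-gon of that circumradius (area = (16/2)·11.300²·sin(360°/16) = 390.92 mm²); the cube at (14.5, 4) does not reach this height (z outside [16, 36.5]); Merging all regions: the regions partially overlap — summed areas 1088.31 mm² minus the doubly-counted overlap 283.46 mm² gives 804.84 mm² — area = 804.84 mm². So its area = 804.84 mm². Layer 77 is larger (804.84 vs 276.30 mm²).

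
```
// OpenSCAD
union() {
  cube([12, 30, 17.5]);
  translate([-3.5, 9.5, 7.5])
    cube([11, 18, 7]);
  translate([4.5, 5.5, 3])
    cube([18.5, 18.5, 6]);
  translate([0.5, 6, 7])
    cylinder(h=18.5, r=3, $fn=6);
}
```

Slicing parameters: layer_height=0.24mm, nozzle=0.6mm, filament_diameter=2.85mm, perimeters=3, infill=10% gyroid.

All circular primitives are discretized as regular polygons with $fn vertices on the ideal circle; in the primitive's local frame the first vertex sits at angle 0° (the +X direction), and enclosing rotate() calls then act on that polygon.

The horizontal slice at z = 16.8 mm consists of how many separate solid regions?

At z = 16.8 mm: the cube is present — its section is the full 12×30 rectangle; the cube at (-3.5, 9.5) does not reach this height (z outside [7.5, 14.5]); the cube at (4.5, 5.5) is not intersected at this z (z outside [3, 9]); the r=3 cylinder at (0.5, 6) gives a regular 6-gon of circumradius 3 (constant along its height); Merging all regions: the regions partially overlap (shared area 14.29 mm²), so overlapping operands fuse into one piece — 1 connected region. The result has 1 disconnected region.

1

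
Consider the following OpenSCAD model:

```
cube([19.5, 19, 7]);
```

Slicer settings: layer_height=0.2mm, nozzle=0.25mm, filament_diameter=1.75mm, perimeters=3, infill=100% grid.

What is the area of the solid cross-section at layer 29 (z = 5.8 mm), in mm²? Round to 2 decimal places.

370.50 mm²

At z = 5.8 mm: the 19.5×19 cube contributes its full rectangle (area 370.50 mm²). Overall, the cross-section is a single solid region. Net area = 370.50 mm².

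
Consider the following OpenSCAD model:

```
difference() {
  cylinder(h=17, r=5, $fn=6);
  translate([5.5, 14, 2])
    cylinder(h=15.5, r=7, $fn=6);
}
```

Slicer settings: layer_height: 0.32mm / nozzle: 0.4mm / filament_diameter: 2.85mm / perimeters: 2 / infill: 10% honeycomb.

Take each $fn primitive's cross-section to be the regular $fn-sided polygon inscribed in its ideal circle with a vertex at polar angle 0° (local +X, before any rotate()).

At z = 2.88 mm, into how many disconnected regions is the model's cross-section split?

At z = 2.88 mm: the r=5 cylinder gives a regular 6-gon of circumradius 5 (constant along its height); the r=7 cylinder at (5.5, 14) contributes a regular 6-gon of circumradius 7; Subtracting the remaining from the first: starting from the r=5 cylinder, the r=7 cylinder at (5.5, 14) misses the remaining region (no effect) — 1 connected region. The result has 1 disconnected region.

1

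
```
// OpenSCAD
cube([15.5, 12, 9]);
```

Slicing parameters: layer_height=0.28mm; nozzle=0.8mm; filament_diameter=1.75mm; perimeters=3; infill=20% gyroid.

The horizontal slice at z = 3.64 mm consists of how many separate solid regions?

At z = 3.64 mm: the 15.5×12 cube contributes its full rectangle. The result has 1 disconnected region.

1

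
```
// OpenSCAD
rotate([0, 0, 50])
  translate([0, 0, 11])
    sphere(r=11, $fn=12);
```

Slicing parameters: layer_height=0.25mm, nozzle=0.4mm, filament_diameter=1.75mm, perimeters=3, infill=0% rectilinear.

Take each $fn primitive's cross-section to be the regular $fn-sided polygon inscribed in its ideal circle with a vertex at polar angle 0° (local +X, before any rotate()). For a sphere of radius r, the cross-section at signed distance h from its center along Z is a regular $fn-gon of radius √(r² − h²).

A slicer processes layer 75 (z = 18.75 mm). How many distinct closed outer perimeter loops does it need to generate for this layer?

At z = 18.75 mm: the r=11 sphere contributes a regular 12-gon of circumradius √(11²−7.75²) = 7.806; (rotated 50° about Z; rotation is an isometry so areas/perimeters/island counts are preserved). The result has 1 disconnected region.

1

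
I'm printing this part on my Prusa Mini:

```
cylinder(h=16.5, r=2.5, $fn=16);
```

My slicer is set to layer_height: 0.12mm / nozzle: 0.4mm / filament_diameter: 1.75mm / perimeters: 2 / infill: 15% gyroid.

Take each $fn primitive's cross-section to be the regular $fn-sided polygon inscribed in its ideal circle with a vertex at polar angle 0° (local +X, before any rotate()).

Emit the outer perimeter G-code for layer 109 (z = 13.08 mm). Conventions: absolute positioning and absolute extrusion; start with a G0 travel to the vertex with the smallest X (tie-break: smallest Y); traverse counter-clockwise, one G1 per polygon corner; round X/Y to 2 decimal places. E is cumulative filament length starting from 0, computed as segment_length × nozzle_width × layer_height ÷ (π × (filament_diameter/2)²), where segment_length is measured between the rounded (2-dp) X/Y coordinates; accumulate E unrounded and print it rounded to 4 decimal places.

At z = 13.08 mm: the r=2.5 cylinder gives a regular 16-gon of circumradius 2.5 (constant along its height). The outline is a single polygon with 16 vertices. Extrusion per mm of travel: 0.4 × 0.12 / (π × 0.875²) = 0.019956. Accumulating E over each segment gives final E = 0.3117.

G0 X-2.50 Y0.00 Z13.08
G1 X-2.31 Y-0.96 E0.0195
G1 X-1.77 Y-1.77 E0.0390
G1 X-0.96 Y-2.31 E0.0584
G1 X0.00 Y-2.50 E0.0779
G1 X0.96 Y-2.31 E0.0974
G1 X1.77 Y-1.77 E0.1169
G1 X2.31 Y-0.96 E0.1363
G1 X2.50 Y0.00 E0.1558
G1 X2.31 Y0.96 E0.1754
G1 X1.77 Y1.77 E0.1948
G1 X0.96 Y2.31 E0.2142
G1 X0.00 Y2.50 E0.2337
G1 X-0.96 Y2.31 E0.2533
G1 X-1.77 Y1.77 E0.2727
G1 X-2.31 Y0.96 E0.2921
G1 X-2.50 Y0.00 E0.3117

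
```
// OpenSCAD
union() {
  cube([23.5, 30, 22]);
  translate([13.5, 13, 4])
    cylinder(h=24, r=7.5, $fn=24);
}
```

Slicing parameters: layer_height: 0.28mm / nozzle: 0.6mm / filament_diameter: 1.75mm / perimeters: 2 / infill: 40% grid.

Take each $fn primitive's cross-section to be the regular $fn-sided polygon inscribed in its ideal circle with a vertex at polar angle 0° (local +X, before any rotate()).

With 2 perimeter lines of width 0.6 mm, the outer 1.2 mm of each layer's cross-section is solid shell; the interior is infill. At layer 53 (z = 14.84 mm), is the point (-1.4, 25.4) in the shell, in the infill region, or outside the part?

At z = 14.84 mm: the 23.5×30 cube contributes its full rectangle; the r=7.5 cylinder at (13.5, 13) gives a regular 24-gon of circumradius 7.5 (constant along its height); Combining (union): the r=7.5 cylinder at (13.5, 13) lies entirely inside the 23.5×30 cube, so the union is just the 23.5×30 cube — 1 connected region. Overall, the cross-section is a single solid region. The nearest boundary edge runs (0.00, 0.00)→(0.00, 30.00); distance from the point to it = 1.40 mm. The point is not inside any of the regions above, so it lies outside the cross-section (1.40 mm from the nearest boundary).

outside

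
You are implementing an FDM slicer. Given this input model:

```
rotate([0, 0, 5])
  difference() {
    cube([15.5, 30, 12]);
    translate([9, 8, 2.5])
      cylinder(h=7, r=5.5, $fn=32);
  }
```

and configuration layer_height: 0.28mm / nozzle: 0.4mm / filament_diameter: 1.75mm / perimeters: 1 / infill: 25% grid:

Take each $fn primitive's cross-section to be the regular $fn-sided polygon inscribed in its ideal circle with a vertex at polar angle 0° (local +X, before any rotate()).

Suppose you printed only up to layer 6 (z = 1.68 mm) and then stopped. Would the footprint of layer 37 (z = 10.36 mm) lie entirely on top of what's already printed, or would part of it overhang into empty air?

entirely on top

Compare the two slices. At z = 1.68: the cube (footprint 15.5×30) is included at this height (area 465.00 mm²); the cylinder at (9, 8) is absent (z outside [2.5, 9.5]); Taking the first minus the rest: none of the subtracted shapes is present at this height, so the 15.5×30 cube is unchanged — area = 465.00 mm²; (rotated 5° about Z; rotation is an isometry so areas/perimeters/island counts are preserved). At z = 10.36: the cube is present — its section is the full 15.5×30 rectangle (area 465.00 mm²); the cylinder at (9, 8) is not intersected at this z (z outside [2.5, 9.5]); Taking the first minus the rest: none of the subtracted shapes is present at this height, so the 15.5×30 cube is unchanged — area = 465.00 mm²; (rotated 5° about Z; rotation is an isometry so areas/perimeters/island counts are preserved). Checking containment: the cross-section at z = 10.36 is a subset of the cross-section at z = 1.68.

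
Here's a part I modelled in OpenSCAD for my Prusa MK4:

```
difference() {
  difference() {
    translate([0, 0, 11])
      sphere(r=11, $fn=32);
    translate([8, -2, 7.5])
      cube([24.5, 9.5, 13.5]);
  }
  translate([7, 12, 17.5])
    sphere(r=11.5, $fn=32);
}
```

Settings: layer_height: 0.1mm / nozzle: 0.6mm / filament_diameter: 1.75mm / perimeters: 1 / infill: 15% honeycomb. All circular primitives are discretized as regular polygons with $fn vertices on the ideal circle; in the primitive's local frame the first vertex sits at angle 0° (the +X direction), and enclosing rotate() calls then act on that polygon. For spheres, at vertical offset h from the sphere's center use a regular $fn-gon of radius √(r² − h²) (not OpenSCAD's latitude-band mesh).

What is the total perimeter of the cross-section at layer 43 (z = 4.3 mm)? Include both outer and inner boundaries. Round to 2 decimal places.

At z = 4.3 mm: the sphere: section is a regular 32-gon, circumradius = √(r²−h²) = √(11²−6.7²) = 8.724 (perimeter = 2·32·8.724·sin(180°/32) = 54.73 mm); the cube at (8, -2) does not reach this height (z outside [7.5, 21]); Subtracting the remaining from the first: none of the subtracted shapes is present at this height, so the r=11 sphere is unchanged — boundary = 54.73 mm; the sphere at (7, 12) is not intersected at this z (|z−center|=13.200 > r=11.5); Taking the first minus the rest: none of the subtracted shapes is present at this height, so that combined region is unchanged — boundary = 54.73 mm. Overall, the cross-section is a single solid region. Total boundary length (outer) = 54.73 mm.

54.73 mm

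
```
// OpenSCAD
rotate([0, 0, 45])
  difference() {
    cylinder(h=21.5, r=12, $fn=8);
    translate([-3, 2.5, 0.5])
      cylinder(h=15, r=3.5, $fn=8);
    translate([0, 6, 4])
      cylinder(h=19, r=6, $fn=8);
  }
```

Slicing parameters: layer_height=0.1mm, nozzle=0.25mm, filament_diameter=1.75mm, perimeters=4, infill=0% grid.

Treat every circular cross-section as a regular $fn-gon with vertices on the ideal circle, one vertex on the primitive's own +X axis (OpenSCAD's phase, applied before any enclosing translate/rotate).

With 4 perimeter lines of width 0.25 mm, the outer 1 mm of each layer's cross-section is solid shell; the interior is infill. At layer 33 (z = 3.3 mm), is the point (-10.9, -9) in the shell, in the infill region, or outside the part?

At z = 3.3 mm: the r=12 cylinder gives a regular 8-gon of circumradius 12 (constant along its height); the cylinder at (-3, 2.5): section is a regular 8-gon, circumradius r=3.5; the cylinder at (0, 6) is absent (z outside [4, 23]); Subtracting the remaining from the first: starting from the r=12 cylinder, the r=3.5 cylinder at (-3, 2.5) lies wholly inside it (removes its full 34.65 mm² and its 21.43 mm outline becomes a hole wall) — 1 connected region with 1 hole; (whole slice rotated 45° about Z — lengths, areas and connectivity unchanged). Overall, the cross-section is one region with 1 hole. Undo the 45° rotation: the query point maps to (-14.071, 1.344) in the un-rotated model frame. The nearest boundary edge runs (-12.00, 0.00)→(-8.49, 8.49); distance from the point to it = 2.43 mm. The point is not inside any of the regions above, so it lies outside the cross-section (2.43 mm from the nearest boundary).

outside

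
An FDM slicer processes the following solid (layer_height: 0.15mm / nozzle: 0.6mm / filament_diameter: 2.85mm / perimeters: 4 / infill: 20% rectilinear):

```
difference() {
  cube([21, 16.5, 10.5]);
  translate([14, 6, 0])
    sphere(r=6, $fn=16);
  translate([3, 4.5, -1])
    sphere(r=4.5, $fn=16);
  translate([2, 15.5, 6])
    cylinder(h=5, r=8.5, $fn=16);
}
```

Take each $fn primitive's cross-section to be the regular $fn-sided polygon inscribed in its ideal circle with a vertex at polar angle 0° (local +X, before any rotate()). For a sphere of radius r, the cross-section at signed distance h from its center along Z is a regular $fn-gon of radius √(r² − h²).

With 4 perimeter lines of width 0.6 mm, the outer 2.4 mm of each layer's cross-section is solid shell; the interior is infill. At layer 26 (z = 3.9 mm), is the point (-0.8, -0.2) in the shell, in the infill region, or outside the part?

At z = 3.9 mm: the 21×16.5 cube contributes its full rectangle; the sphere at (14, 6): section is a regular 16-gon, circumradius = √(r²−h²) = √(6²−3.9²) = 4.560; the sphere at (3, 4.5) does not reach this height (|z−center|=4.900 > r=4.5); the cylinder at (2, 15.5) does not reach this height (z outside [6, 11]); After the difference (first − rest): starting from the 21×16.5 cube, the r=6 sphere at (14, 6) lies wholly inside it (removes its full 63.65 mm² and its 28.47 mm outline becomes a hole wall) — 1 connected region with 1 hole. Overall, the cross-section is one region with 1 hole. The nearest boundary edge runs (21.00, 0.00)→(0.00, 0.00); distance from the point to it = 0.82 mm. The point is not inside any of the regions above, so it lies outside the cross-section (0.82 mm from the nearest boundary).

outside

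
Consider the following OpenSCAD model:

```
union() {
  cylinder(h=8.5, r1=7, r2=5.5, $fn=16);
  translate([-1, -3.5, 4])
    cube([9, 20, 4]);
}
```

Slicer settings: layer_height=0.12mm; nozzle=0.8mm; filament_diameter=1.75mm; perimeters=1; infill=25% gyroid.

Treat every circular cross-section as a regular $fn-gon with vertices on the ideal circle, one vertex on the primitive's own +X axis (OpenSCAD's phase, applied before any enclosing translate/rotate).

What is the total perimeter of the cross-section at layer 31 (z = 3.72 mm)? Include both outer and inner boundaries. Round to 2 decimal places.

At z = 3.72 mm: the cone (r1=7→r2=5.5) has section circumradius 6.344 here — a regular 16-gon (perimeter = 2·16·6.344·sin(180°/16) = 39.60 mm); the cube at (-1, -3.5) does not reach this height (z outside [4, 8]); Merging all regions: only the cone is present, so the union is just that shape — boundary = 39.60 mm. Overall, the cross-section is a single solid region. Total boundary length (outer) = 39.60 mm.

39.60 mm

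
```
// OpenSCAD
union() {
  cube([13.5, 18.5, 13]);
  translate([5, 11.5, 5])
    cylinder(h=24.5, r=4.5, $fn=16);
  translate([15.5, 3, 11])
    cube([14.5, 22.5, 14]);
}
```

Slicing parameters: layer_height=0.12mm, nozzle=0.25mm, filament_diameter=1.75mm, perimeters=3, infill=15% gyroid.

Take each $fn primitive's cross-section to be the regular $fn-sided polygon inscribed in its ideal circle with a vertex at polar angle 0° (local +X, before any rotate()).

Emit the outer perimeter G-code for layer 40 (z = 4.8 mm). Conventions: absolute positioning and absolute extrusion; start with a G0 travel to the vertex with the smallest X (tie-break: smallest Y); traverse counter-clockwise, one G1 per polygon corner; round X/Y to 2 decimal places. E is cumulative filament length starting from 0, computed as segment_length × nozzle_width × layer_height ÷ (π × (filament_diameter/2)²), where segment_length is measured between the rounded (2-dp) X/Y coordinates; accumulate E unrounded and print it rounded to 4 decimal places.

At z = 4.8 mm: the cube is present — its section is the full 13.5×18.5 rectangle; the cylinder at (5, 11.5) does not reach this height (z outside [5, 29.5]); the cube at (15.5, 3) does not reach this height (z outside [11, 25]); Combining (union): only the 13.5×18.5 cube is present, so the union is just that shape — 1 connected region. The outline is a single polygon with 4 vertices. Extrusion per mm of travel: 0.25 × 0.12 / (π × 0.875²) = 0.012473. Accumulating E over each segment gives final E = 0.7982.

G0 X0.00 Y0.00 Z4.80
G1 X13.50 Y0.00 E0.1684
G1 X13.50 Y18.50 E0.3991
G1 X0.00 Y18.50 E0.5675
G1 X0.00 Y0.00 E0.7982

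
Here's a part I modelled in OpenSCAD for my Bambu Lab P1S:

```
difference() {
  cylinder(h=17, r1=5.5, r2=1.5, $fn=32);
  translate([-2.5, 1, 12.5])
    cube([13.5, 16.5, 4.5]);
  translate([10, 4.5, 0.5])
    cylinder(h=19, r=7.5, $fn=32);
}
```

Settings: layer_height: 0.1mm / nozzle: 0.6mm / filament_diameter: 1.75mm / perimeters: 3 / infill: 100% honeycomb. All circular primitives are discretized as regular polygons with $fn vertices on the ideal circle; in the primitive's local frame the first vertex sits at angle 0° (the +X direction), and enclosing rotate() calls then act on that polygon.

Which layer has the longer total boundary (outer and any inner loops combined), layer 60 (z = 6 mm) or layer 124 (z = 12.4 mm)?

layer 60 (z = 6 mm)

Layer 60 (z = 6): the cone: at t=0.353 of its height the radius interpolates to r₁+(r₂−r₁)t = 4.088, giving a regular 32-gon of that circumradius (perimeter = 2·32·4.088·sin(180°/32) = 25.65 mm); the cube at (-2.5, 1) is absent (z outside [12.5, 17]); the r=7.5 cylinder at (10, 4.5) gives a regular 32-gon of circumradius 7.5 (constant along its height) (perimeter = 2·32·7.500·sin(180°/32) = 47.05 mm); Taking the first minus the rest: starting from the cone, the r=7.5 cylinder at (10, 4.5) partially overlaps it — only the 1.36 mm² overlap (of its 175.58 mm²) is removed, clipping the outline — boundary = 25.56 mm. So its perimeter = 25.56 mm. Layer 124 (z = 12.4): the cone contributes a regular 32-gon of circumradius 2.582 (interpolated between r1=5.5 and r2=1.5 at t=0.729) (perimeter = 2·32·2.582·sin(180°/32) = 16.20 mm); the cube at (-2.5, 1) is not intersected at this z (z outside [12.5, 17]); the r=7.5 cylinder at (10, 4.5) gives a regular 32-gon of circumradius 7.5 (constant along its height) (perimeter = 2·32·7.500·sin(180°/32) = 47.05 mm); Taking the first minus the rest: starting from the cone, the r=7.5 cylinder at (10, 4.5) misses the remaining region (no effect) — boundary = 16.20 mm. So its perimeter = 16.20 mm. Layer 60 is larger (25.56 vs 16.20 mm).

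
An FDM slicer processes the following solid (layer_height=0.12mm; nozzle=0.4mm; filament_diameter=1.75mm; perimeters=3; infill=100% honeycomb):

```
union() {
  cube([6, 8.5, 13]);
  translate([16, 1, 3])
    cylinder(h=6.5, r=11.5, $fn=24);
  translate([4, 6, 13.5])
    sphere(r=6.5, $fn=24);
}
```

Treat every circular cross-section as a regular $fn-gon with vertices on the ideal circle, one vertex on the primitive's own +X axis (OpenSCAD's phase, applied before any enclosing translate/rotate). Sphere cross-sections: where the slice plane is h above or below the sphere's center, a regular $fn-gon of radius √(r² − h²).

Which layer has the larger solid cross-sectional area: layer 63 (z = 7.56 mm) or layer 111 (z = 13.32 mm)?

layer 63 (z = 7.56 mm)

Layer 63 (z = 7.56): the cube is present — its section is the full 6×8.5 rectangle (area 51.00 mm²); the cylinder at (16, 1): section is a regular 24-gon, circumradius r=11.5 (area = (24/2)·11.500²·sin(360°/24) = 410.75 mm²); the r=6.5 sphere at (4, 6) slices to a regular 24-gon of circumradius 2.639 (√(r²−h²) with h=5.94 from center) (area = (24/2)·2.639²·sin(360°/24) = 21.64 mm²); Taking the union: the regions partially overlap — summed areas 483.38 mm² minus the doubly-counted overlap 28.11 mm² gives 455.27 mm² — area = 455.27 mm². So its area = 455.27 mm². Layer 111 (z = 13.32): the cube is not intersected at this z (z outside [0, 13]); the cylinder at (16, 1) does not reach this height (z outside [3, 9.5]); the sphere at (4, 6): section is a regular 24-gon, circumradius = √(r²−h²) = √(6.5²−0.18²) = 6.498 (area = (24/2)·6.498²·sin(360°/24) = 131.12 mm²); Combining (union): only the r=6.5 sphere at (4, 6) is present, so the union is just that shape — area = 131.12 mm². So its area = 131.12 mm². Layer 63 is larger (455.27 vs 131.12 mm²).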